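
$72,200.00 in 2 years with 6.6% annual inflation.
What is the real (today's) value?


Formula: Real value = nominal / (1 + inflation)^years
Price level: (1 + 0.066)^2 = 1.136356
Real value = $72,200.00 / 1.136356 = $63,536.43

$63,536.43


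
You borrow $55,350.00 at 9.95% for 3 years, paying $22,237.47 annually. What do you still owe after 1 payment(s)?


Formula: Balance = PV*(1+r)^k - PMT*((1+r)^k - 1)/r
Growth: (1 + 0.0995)^1 = 1.0995
Accumulated factor: ((1+r)^k - 1)/r = 1.0
Balance = $55,350.00 * 1.0995 - $22,237.47 * 1.0
Balance = $38,619.86

$38,619.86


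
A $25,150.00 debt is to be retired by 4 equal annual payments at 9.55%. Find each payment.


Formula: PMT = PV * r / (1 - (1+r)^(-n))
Denominator: 1 - (1 + 0.0955)^(-4) = 0.305695
Numerator: $25,150.00 * 0.0955 = 2401.825
PMT = 2401.825 / 0.305695 = $7,856.94

$7,856.94


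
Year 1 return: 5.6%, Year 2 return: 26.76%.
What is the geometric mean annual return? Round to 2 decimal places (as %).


Formula: Geometric mean = ((1+r1)*(1+r2))^(1/2) - 1
Product: (1 + 0.056) * (1 + 0.2676) = 1.056 * 1.2676 = 1.338586
Square root: 1.338586^0.5 = 1.156973
Geometric mean = 1.156973 - 1 = 0.156973
As percentage: 15.70%

15.70%


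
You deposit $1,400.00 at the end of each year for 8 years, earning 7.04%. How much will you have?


Formula: FV = PMT * ((1+r)^n - 1) / r
Growth factor: (1 + 0.0704)^8 = 1.723331
Numerator: 1.723331 - 1 = 0.723331
FV = $1,400.00 * 0.723331 / 0.0704 = $14,384.43

$14,384.43


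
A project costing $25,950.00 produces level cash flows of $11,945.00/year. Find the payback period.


Formula: Payback = investment / annual cash flow
Substituting: Payback = $25,950.00 / $11,945.00
Payback = 2.1725 years

2.1725 years


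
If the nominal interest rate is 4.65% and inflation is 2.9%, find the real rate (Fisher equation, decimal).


Formula: (1 + r_real) = (1 + r_nom) / (1 + inflation)
Substituting: (1 + r_real) = 1.0465 / 1.029
(1 + r_real) = 1.017007
r_real = 1.017007 - 1 = 0.017007

0.017007


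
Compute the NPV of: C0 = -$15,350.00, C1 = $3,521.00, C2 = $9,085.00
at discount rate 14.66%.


Formula: NPV = C0 + C1/(1+r) + C2/(1+r)^2
Discount C1: $3,521.00 / (1 + 0.1466) = $3,070.82
Discount C2: $9,085.00 / (1 + 0.1466)^2 = $6,910.37
NPV = -$15,350.00 + $3,070.82 + $6,910.37 = -$5,368.82

-$5,368.82


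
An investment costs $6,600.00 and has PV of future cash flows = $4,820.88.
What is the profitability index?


Formula: PI = PV(cash flows) / initial investment
Substituting: PI = $4,820.88 / $6,600.00
PI = 0.7304

0.7304


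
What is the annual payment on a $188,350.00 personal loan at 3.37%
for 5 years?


Formula: PMT = PV * r / (1 - (1+r)^(-n))
Denominator: 1 - (1 + 0.0337)^(-5) = 0.152719
Numerator: $188,350.00 * 0.0337 = 6347.395
PMT = 6347.395 / 0.152719 = $41,562.55

$41,562.55


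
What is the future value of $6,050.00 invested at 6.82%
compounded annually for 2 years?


Formula: FV = P * (1 + r)^n
Substituting: FV = $6,050.00 * (1 + 0.0682)^2
Growth factor: (1.0682)^2 = 1.141051
FV = $6,050.00 * 1.141051 = $6,903.36

$6,903.36


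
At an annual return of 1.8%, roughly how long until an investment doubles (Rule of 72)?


Formula: Years ≈ 72 / r
Substituting: Years ≈ 72 / 1.8
Years ≈ 40.0

40.0 years


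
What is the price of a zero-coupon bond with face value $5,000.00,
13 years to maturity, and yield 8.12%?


Formula: Price = FV / (1 + r)^n
Substituting: Price = $5,000.00 / (1 + 0.0812)^13
Discount factor: (1.0812)^13 = 2.75917
Price = $5,000.00 / 2.75917 = $1,812.14

$1,812.14


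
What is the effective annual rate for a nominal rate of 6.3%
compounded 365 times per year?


Formula: EAR = (1 + r/m)^m - 1
Period rate: r/m = 0.063 / 365 = 0.000173
Compounding: (1 + 0.000173)^365 = 1.065021
EAR = 1.065021 - 1 = 0.065021

0.065021


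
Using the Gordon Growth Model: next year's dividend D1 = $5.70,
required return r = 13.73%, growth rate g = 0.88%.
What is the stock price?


Formula: P = D1 / (r - g)
Spread: r - g = 0.1373 - 0.0088 = 0.1285
Substituting: P = $5.70 / 0.1285
P = $44.36

$44.36


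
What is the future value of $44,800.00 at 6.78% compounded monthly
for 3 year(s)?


Formula: FV = P * (1 + r/m)^(m*t)
Period rate: r/m = 0.0678 / 12 = 0.00565
Total periods: m*t = 12 * 3 = 36
Growth factor: (1 + 0.00565)^36 = 1.224861
FV = $44,800.00 * 1.224861 = $54,873.78

$54,873.78


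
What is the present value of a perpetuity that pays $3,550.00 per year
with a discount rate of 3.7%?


Formula: PV = C / r
Substituting: PV = $3,550.00 / 0.037
PV = $95,945.95

$95,945.95


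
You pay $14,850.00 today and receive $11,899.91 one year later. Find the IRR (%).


Formula: IRR = C1/C0 - 1
Substituting: IRR = $11,899.91 / $14,850.00 - 1
Ratio: 0.801341 - 1 = -0.198659
IRR = -19.8659%

-19.8659%


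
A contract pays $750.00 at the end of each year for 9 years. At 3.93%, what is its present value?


Formula: PV = PMT * (1 - (1+r)^(-n)) / r
Discount factor: (1 + 0.0393)^(-9) = 0.706857
Bracket: 1 - 0.706857 = 0.293143
PV = $750.00 * 0.293143 / 0.0393 = $5,594.33

$5,594.33


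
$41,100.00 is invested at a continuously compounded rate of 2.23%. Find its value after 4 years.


Formula: FV = P * e^(r*t)
Exponent: r*t = 0.0223 * 4 = 0.0892
e^(0.0892) = 1.093299
FV = $41,100.00 * 1.093299 = $44,934.60

$44,934.60


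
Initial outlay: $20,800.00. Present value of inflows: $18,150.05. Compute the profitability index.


Formula: PI = PV(cash flows) / initial investment
Substituting: PI = $18,150.05 / $20,800.00
PI = 0.8726

0.8726


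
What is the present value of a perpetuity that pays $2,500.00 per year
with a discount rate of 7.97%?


Formula: PV = C / r
Substituting: PV = $2,500.00 / 0.0797
PV = $31,367.63

$31,367.63


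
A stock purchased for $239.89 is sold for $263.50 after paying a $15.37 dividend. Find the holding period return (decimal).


Formula: HPR = (P1 - P0 + D) / P0
Gain: $263.50 - $239.89 + $15.37 = $38.98
HPR = $38.98 / $239.89 = 0.1625

0.1625


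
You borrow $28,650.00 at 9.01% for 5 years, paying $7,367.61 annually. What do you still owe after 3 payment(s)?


Formula: Balance = PV*(1+r)^k - PMT*((1+r)^k - 1)/r
Growth: (1 + 0.0901)^3 = 1.295385
Accumulated factor: ((1+r)^k - 1)/r = 3.278418
Balance = $28,650.00 * 1.295385 - $7,367.61 * 3.278418
Balance = $12,958.69

$12,958.69


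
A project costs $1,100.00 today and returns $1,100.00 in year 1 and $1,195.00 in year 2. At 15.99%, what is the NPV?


Formula: NPV = C0 + C1/(1+r) + C2/(1+r)^2
Discount C1: $1,100.00 / (1 + 0.1599) = $948.36
Discount C2: $1,195.00 / (1 + 0.1599)^2 = $888.23
NPV = -$1,100.00 + $948.36 + $888.23 = $736.59

$736.59


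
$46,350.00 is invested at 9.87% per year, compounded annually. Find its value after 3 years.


Formula: FV = P * (1 + r)^n
Substituting: FV = $46,350.00 * (1 + 0.0987)^3
Growth factor: (1.0987)^3 = 1.326287
FV = $46,350.00 * 1.326287 = $61,473.38

$61,473.38


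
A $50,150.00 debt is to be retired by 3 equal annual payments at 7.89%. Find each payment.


Formula: PMT = PV * r / (1 - (1+r)^(-n))
Denominator: 1 - (1 + 0.0789)^(-3) = 0.203737
Numerator: $50,150.00 * 0.0789 = 3956.835
PMT = 3956.835 / 0.203737 = $19,421.27

$19,421.27


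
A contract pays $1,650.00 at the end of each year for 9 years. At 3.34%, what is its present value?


Formula: PV = PMT * (1 - (1+r)^(-n)) / r
Discount factor: (1 + 0.0334)^(-9) = 0.744019
Bracket: 1 - 0.744019 = 0.255981
PV = $1,650.00 * 0.255981 / 0.0334 = $12,645.78

$12,645.78


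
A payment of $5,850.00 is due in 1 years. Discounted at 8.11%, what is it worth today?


Formula: PV = FV / (1 + r)^n
Substituting: PV = $5,850.00 / (1 + 0.0811)^1
Discount factor: (1.0811)^1 = 1.0811
PV = $5,850.00 / 1.0811 = $5,411.16

$5,411.16


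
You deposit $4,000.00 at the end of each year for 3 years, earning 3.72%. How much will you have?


Formula: FV = PMT * ((1+r)^n - 1) / r
Growth factor: (1 + 0.0372)^3 = 1.115803
Numerator: 1.115803 - 1 = 0.115803
FV = $4,000.00 * 0.115803 / 0.0372 = $12,451.94

$12,451.94


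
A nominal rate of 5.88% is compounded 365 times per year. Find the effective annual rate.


Formula: EAR = (1 + r/m)^m - 1
Period rate: r/m = 0.0588 / 365 = 0.000161
Compounding: (1 + 0.000161)^365 = 1.060558
EAR = 1.060558 - 1 = 0.060558

0.060558


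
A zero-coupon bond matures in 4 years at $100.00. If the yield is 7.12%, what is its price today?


Formula: Price = FV / (1 + r)^n
Substituting: Price = $100.00 / (1 + 0.0712)^4
Discount factor: (1.0712)^4 = 1.316686
Price = $100.00 / 1.316686 = $75.95

$75.95


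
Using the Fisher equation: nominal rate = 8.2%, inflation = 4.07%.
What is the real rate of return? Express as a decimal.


Formula: (1 + r_real) = (1 + r_nom) / (1 + inflation)
Substituting: (1 + r_real) = 1.082 / 1.0407
(1 + r_real) = 1.039685
r_real = 1.039685 - 1 = 0.039685

0.039685


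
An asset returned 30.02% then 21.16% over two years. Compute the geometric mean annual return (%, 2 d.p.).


Formula: Geometric mean = ((1+r1)*(1+r2))^(1/2) - 1
Product: (1 + 0.3002) * (1 + 0.2116) = 1.3002 * 1.2116 = 1.575322
Square root: 1.575322^0.5 = 1.255118
Geometric mean = 1.255118 - 1 = 0.255118
As percentage: 25.51%

25.51%


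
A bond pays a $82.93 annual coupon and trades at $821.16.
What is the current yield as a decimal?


Formula: Current yield = annual coupon / price
Substituting: CY = $82.93 / $821.16
CY = 0.100991

0.100991


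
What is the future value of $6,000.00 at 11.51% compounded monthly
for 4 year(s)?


Formula: FV = P * (1 + r/m)^(m*t)
Period rate: r/m = 0.1151 / 12 = 0.009592
Total periods: m*t = 12 * 4 = 48
Growth factor: (1 + 0.009592)^48 = 1.581235
FV = $6,000.00 * 1.581235 = $9,487.41

$9,487.41


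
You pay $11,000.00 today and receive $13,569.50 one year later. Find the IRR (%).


Formula: IRR = C1/C0 - 1
Substituting: IRR = $13,569.50 / $11,000.00 - 1
Ratio: 1.233591 - 1 = 0.233591
IRR = 23.3591%

23.3591%


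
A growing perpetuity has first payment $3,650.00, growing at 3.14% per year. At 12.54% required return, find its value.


Formula: PV = C / (r - g)
Spread: r - g = 0.1254 - 0.0314 = 0.094
Substituting: PV = $3,650.00 / 0.094
PV = $38,829.79

$38,829.79


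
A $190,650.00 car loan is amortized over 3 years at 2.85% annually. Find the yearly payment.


Formula: PMT = PV * r / (1 - (1+r)^(-n))
Denominator: 1 - (1 + 0.0285)^(-3) = 0.080848
Numerator: $190,650.00 * 0.0285 = 5433.525
PMT = 5433.525 / 0.080848 = $67,206.28

$67,206.28


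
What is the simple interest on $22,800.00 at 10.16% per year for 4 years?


Formula: I = P * r * t
Substituting: I = $22,800.00 * 0.1016 * 4
Step: I = $22,800.00 * 0.4064
I = $9,265.92

$9,265.92


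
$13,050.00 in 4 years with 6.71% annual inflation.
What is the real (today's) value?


Formula: Real value = nominal / (1 + inflation)^years
Price level: (1 + 0.0671)^4 = 1.296643
Real value = $13,050.00 / 1.296643 = $10,064.45

$10,064.45


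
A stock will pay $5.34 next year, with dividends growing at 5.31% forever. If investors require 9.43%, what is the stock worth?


Formula: P = D1 / (r - g)
Spread: r - g = 0.0943 - 0.0531 = 0.0412
Substituting: P = $5.34 / 0.0412
P = $129.61

$129.61


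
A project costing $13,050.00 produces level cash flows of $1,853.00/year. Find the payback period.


Formula: Payback = investment / annual cash flow
Substituting: Payback = $13,050.00 / $1,853.00
Payback = 7.0426 years

7.0426 years


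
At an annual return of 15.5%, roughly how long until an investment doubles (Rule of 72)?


Formula: Years ≈ 72 / r
Substituting: Years ≈ 72 / 15.5
Years ≈ 4.6

4.6 years


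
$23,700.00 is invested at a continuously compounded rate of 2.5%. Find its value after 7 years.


Formula: FV = P * e^(r*t)
Exponent: r*t = 0.025 * 7 = 0.175
e^(0.175) = 1.191246
FV = $23,700.00 * 1.191246 = $28,232.54

$28,232.54


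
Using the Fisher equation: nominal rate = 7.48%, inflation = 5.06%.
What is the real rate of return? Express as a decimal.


Formula: (1 + r_real) = (1 + r_nom) / (1 + inflation)
Substituting: (1 + r_real) = 1.0748 / 1.0506
(1 + r_real) = 1.023034
r_real = 1.023034 - 1 = 0.023034

0.023034


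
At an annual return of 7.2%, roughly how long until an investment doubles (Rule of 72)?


Formula: Years ≈ 72 / r
Substituting: Years ≈ 72 / 7.2
Years ≈ 10.0

10.0 years


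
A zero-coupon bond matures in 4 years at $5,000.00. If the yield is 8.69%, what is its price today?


Formula: Price = FV / (1 + r)^n
Substituting: Price = $5,000.00 / (1 + 0.0869)^4
Discount factor: (1.0869)^4 = 1.395592
Price = $5,000.00 / 1.395592 = $3,582.71

$3,582.71


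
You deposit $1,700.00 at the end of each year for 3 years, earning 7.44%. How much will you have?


Formula: FV = PMT * ((1+r)^n - 1) / r
Growth factor: (1 + 0.0744)^3 = 1.240218
Numerator: 1.240218 - 1 = 0.240218
FV = $1,700.00 * 0.240218 / 0.0744 = $5,488.85

$5,488.85


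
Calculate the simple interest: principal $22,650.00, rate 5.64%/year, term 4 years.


Formula: I = P * r * t
Substituting: I = $22,650.00 * 0.0564 * 4
Step: I = $22,650.00 * 0.2256
I = $5,109.84

$5,109.84


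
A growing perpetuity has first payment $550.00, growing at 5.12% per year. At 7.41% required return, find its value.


Formula: PV = C / (r - g)
Spread: r - g = 0.0741 - 0.0512 = 0.0229
Substituting: PV = $550.00 / 0.0229
PV = $24,017.47

$24,017.47


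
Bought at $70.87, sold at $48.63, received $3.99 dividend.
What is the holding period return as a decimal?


Formula: HPR = (P1 - P0 + D) / P0
Gain: $48.63 - $70.87 + $3.99 = -$18.25
HPR = -$18.25 / $70.87 = -0.2575

-0.2575


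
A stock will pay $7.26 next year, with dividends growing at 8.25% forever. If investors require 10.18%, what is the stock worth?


Formula: P = D1 / (r - g)
Spread: r - g = 0.1018 - 0.0825 = 0.0193
Substituting: P = $7.26 / 0.0193
P = $376.17

$376.17


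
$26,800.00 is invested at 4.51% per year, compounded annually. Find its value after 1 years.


Formula: FV = P * (1 + r)^n
Substituting: FV = $26,800.00 * (1 + 0.0451)^1
Growth factor: (1.0451)^1 = 1.0451
FV = $26,800.00 * 1.0451 = $28,008.68

$28,008.68


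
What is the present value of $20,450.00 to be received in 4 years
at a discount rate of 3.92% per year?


Formula: PV = FV / (1 + r)^n
Substituting: PV = $20,450.00 / (1 + 0.0392)^4
Discount factor: (1.0392)^4 = 1.166263
PV = $20,450.00 / 1.166263 = $17,534.64

$17,534.64


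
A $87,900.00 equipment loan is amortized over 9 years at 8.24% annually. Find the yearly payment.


Formula: PMT = PV * r / (1 - (1+r)^(-n))
Denominator: 1 - (1 + 0.0824)^(-9) = 0.509646
Numerator: $87,900.00 * 0.0824 = 7242.96
PMT = 7242.96 / 0.509646 = $14,211.75

$14,211.75


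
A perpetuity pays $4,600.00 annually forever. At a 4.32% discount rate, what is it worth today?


Formula: PV = C / r
Substituting: PV = $4,600.00 / 0.0432
PV = $106,481.48

$106,481.48


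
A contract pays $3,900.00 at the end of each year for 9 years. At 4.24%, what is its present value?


Formula: PV = PMT * (1 - (1+r)^(-n)) / r
Discount factor: (1 + 0.0424)^(-9) = 0.688162
Bracket: 1 - 0.688162 = 0.311838
PV = $3,900.00 * 0.311838 / 0.0424 = $28,683.26

$28,683.26


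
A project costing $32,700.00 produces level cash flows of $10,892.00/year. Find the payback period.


Formula: Payback = investment / annual cash flow
Substituting: Payback = $32,700.00 / $10,892.00
Payback = 3.0022 years

3.0022 years


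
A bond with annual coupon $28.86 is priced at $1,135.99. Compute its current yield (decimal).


Formula: Current yield = annual coupon / price
Substituting: CY = $28.86 / $1,135.99
CY = 0.025405

0.025405


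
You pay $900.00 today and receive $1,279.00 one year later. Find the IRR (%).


Formula: IRR = C1/C0 - 1
Substituting: IRR = $1,279.00 / $900.00 - 1
Ratio: 1.421111 - 1 = 0.421111
IRR = 42.1111%

42.1111%


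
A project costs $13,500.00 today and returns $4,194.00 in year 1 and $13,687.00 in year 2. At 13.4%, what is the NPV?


Formula: NPV = C0 + C1/(1+r) + C2/(1+r)^2
Discount C1: $4,194.00 / (1 + 0.134) = $3,698.41
Discount C2: $13,687.00 / (1 + 0.134)^2 = $10,643.44
NPV = -$13,500.00 + $3,698.41 + $10,643.44 = $841.86

$841.86


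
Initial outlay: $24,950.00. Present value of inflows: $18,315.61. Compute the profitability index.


Formula: PI = PV(cash flows) / initial investment
Substituting: PI = $18,315.61 / $24,950.00
PI = 0.7341

0.7341


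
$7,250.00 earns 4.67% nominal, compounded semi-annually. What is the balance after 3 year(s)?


Formula: FV = P * (1 + r/m)^(m*t)
Period rate: r/m = 0.0467 / 2 = 0.02335
Total periods: m*t = 2 * 3 = 6
Growth factor: (1 + 0.02335)^6 = 1.148537
FV = $7,250.00 * 1.148537 = $8,326.90

$8,326.90


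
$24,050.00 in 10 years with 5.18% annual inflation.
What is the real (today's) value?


Formula: Real value = nominal / (1 + inflation)^years
Price level: (1 + 0.0518)^10 = 1.657035
Real value = $24,050.00 / 1.657035 = $14,513.88

$14,513.88


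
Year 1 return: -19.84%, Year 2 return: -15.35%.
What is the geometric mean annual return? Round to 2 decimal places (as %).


Formula: Geometric mean = ((1+r1)*(1+r2))^(1/2) - 1
Product: (1 + -0.1984) * (1 + -0.1535) = 0.8016 * 0.8465 = 0.678554
Square root: 0.678554^0.5 = 0.823744
Geometric mean = 0.823744 - 1 = -0.176256
As percentage: -17.63%

-17.63%


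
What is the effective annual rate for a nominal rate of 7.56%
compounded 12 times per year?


Formula: EAR = (1 + r/m)^m - 1
Period rate: r/m = 0.0756 / 12 = 0.0063
Compounding: (1 + 0.0063)^12 = 1.078275
EAR = 1.078275 - 1 = 0.078275

0.078275


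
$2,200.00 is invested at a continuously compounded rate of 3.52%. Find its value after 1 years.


Formula: FV = P * e^(r*t)
Exponent: r*t = 0.0352 * 1 = 0.0352
e^(0.0352) = 1.035827
FV = $2,200.00 * 1.035827 = $2,278.82

$2,278.82


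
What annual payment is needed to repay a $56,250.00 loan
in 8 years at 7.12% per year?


Formula: PMT = PV * r / (1 - (1+r)^(-n))
Denominator: 1 - (1 + 0.0712)^(-8) = 0.423186
Numerator: $56,250.00 * 0.0712 = 4005.0
PMT = 4005.0 / 0.423186 = $9,463.91

$9,463.91


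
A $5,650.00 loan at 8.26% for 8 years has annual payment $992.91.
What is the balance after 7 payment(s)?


Formula: Balance = PV*(1+r)^k - PMT*((1+r)^k - 1)/r
Growth: (1 + 0.0826)^7 = 1.742915
Accumulated factor: ((1+r)^k - 1)/r = 8.994126
Balance = $5,650.00 * 1.742915 - $992.91 * 8.994126
Balance = $917.11

$917.11


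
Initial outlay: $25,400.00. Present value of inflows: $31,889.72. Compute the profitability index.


Formula: PI = PV(cash flows) / initial investment
Substituting: PI = $31,889.72 / $25,400.00
PI = 1.2555

1.2555


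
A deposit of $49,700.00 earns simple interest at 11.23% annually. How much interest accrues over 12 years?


Formula: I = P * r * t
Substituting: I = $49,700.00 * 0.1123 * 12
Step: I = $49,700.00 * 1.3476
I = $66,975.72

$66,975.72


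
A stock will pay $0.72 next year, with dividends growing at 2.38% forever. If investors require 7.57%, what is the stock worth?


Formula: P = D1 / (r - g)
Spread: r - g = 0.0757 - 0.0238 = 0.0519
Substituting: P = $0.72 / 0.0519
P = $13.87

$13.87


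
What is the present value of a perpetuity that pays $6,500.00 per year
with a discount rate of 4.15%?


Formula: PV = C / r
Substituting: PV = $6,500.00 / 0.0415
PV = $156,626.51

$156,626.51


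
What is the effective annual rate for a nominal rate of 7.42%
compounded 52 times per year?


Formula: EAR = (1 + r/m)^m - 1
Period rate: r/m = 0.0742 / 52 = 0.001427
Compounding: (1 + 0.001427)^52 = 1.076965
EAR = 1.076965 - 1 = 0.076965

0.076965


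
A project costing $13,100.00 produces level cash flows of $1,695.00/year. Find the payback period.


Formula: Payback = investment / annual cash flow
Substituting: Payback = $13,100.00 / $1,695.00
Payback = 7.7286 years

7.7286 years


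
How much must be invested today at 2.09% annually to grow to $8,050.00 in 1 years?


Formula: PV = FV / (1 + r)^n
Substituting: PV = $8,050.00 / (1 + 0.0209)^1
Discount factor: (1.0209)^1 = 1.0209
PV = $8,050.00 / 1.0209 = $7,885.20

$7,885.20


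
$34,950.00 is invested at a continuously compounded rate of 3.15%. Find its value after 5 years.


Formula: FV = P * e^(r*t)
Exponent: r*t = 0.0315 * 5 = 0.1575
e^(0.1575) = 1.170581
FV = $34,950.00 * 1.170581 = $40,911.80

$40,911.80


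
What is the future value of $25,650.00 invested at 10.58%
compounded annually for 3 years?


Formula: FV = P * (1 + r)^n
Substituting: FV = $25,650.00 * (1 + 0.1058)^3
Growth factor: (1.1058)^3 = 1.352165
FV = $25,650.00 * 1.352165 = $34,683.04

$34,683.04


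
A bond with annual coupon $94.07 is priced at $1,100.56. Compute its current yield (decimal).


Formula: Current yield = annual coupon / price
Substituting: CY = $94.07 / $1,100.56
CY = 0.085475

0.085475


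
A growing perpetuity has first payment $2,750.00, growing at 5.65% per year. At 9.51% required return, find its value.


Formula: PV = C / (r - g)
Spread: r - g = 0.0951 - 0.0565 = 0.0386
Substituting: PV = $2,750.00 / 0.0386
PV = $71,243.52

$71,243.52


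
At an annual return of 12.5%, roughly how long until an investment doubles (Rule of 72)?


Formula: Years ≈ 72 / r
Substituting: Years ≈ 72 / 12.5
Years ≈ 5.8

5.8 years


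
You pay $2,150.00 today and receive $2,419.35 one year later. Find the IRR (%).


Formula: IRR = C1/C0 - 1
Substituting: IRR = $2,419.35 / $2,150.00 - 1
Ratio: 1.125279 - 1 = 0.125279
IRR = 12.5279%

12.5279%


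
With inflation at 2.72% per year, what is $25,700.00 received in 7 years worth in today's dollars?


Formula: Real value = nominal / (1 + inflation)^years
Price level: (1 + 0.0272)^7 = 1.20666
Real value = $25,700.00 / 1.20666 = $21,298.45

$21,298.45


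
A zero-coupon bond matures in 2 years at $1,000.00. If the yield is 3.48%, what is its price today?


Formula: Price = FV / (1 + r)^n
Substituting: Price = $1,000.00 / (1 + 0.0348)^2
Discount factor: (1.0348)^2 = 1.070811
Price = $1,000.00 / 1.070811 = $933.87

$933.87


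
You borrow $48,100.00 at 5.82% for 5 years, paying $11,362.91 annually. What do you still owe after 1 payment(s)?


Formula: Balance = PV*(1+r)^k - PMT*((1+r)^k - 1)/r
Growth: (1 + 0.0582)^1 = 1.0582
Accumulated factor: ((1+r)^k - 1)/r = 1.0
Balance = $48,100.00 * 1.0582 - $11,362.91 * 1.0
Balance = $39,536.51

$39,536.51


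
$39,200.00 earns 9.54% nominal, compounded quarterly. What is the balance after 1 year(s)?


Formula: FV = P * (1 + r/m)^(m*t)
Period rate: r/m = 0.0954 / 4 = 0.02385
Total periods: m*t = 4 * 1 = 4
Growth factor: (1 + 0.02385)^4 = 1.098868
FV = $39,200.00 * 1.098868 = $43,075.61

$43,075.61


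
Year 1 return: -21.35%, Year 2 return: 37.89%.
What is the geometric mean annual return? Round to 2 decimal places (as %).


Formula: Geometric mean = ((1+r1)*(1+r2))^(1/2) - 1
Product: (1 + -0.2135) * (1 + 0.3789) = 0.7865 * 1.3789 = 1.084505
Square root: 1.084505^0.5 = 1.041396
Geometric mean = 1.041396 - 1 = 0.041396
As percentage: 4.14%

4.14%


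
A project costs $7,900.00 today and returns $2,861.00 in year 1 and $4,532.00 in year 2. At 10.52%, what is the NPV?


Formula: NPV = C0 + C1/(1+r) + C2/(1+r)^2
Discount C1: $2,861.00 / (1 + 0.1052) = $2,588.67
Discount C2: $4,532.00 / (1 + 0.1052)^2 = $3,710.29
NPV = -$7,900.00 + $2,588.67 + $3,710.29 = -$1,601.04

-$1,601.04


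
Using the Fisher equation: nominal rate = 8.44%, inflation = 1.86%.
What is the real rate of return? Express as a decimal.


Formula: (1 + r_real) = (1 + r_nom) / (1 + inflation)
Substituting: (1 + r_real) = 1.0844 / 1.0186
(1 + r_real) = 1.064598
r_real = 1.064598 - 1 = 0.064598

0.064598


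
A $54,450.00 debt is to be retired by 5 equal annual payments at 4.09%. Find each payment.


Formula: PMT = PV * r / (1 - (1+r)^(-n))
Denominator: 1 - (1 + 0.0409)^(-5) = 0.18162
Numerator: $54,450.00 * 0.0409 = 2227.005
PMT = 2227.005 / 0.18162 = $12,261.89

$12,261.89


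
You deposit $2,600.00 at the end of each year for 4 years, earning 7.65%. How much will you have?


Formula: FV = PMT * ((1+r)^n - 1) / r
Growth factor: (1 + 0.0765)^4 = 1.342939
Numerator: 1.342939 - 1 = 0.342939
FV = $2,600.00 * 0.342939 / 0.0765 = $11,655.43

$11,655.43


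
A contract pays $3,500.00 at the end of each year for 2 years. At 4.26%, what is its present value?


Formula: PV = PMT * (1 - (1+r)^(-n)) / r
Discount factor: (1 + 0.0426)^(-2) = 0.919951
Bracket: 1 - 0.919951 = 0.080049
PV = $3,500.00 * 0.080049 / 0.0426 = $6,576.82

$6,576.82


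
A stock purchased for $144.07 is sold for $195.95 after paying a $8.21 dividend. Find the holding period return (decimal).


Formula: HPR = (P1 - P0 + D) / P0
Gain: $195.95 - $144.07 + $8.21 = $60.09
HPR = $60.09 / $144.07 = 0.4171

0.4171


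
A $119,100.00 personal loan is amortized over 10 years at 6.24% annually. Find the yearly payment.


Formula: PMT = PV * r / (1 - (1+r)^(-n))
Denominator: 1 - (1 + 0.0624)^(-10) = 0.454092
Numerator: $119,100.00 * 0.0624 = 7431.84
PMT = 7431.84 / 0.454092 = $16,366.37

$16,366.37


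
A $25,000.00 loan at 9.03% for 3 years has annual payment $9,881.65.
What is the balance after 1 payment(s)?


Formula: Balance = PV*(1+r)^k - PMT*((1+r)^k - 1)/r
Growth: (1 + 0.0903)^1 = 1.0903
Accumulated factor: ((1+r)^k - 1)/r = 1.0
Balance = $25,000.00 * 1.0903 - $9,881.65 * 1.0
Balance = $17,375.85

$17,375.85


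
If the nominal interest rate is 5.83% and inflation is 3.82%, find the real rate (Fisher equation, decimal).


Formula: (1 + r_real) = (1 + r_nom) / (1 + inflation)
Substituting: (1 + r_real) = 1.0583 / 1.0382
(1 + r_real) = 1.01936
r_real = 1.01936 - 1 = 0.01936

0.01936


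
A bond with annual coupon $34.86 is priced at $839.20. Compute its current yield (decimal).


Formula: Current yield = annual coupon / price
Substituting: CY = $34.86 / $839.20
CY = 0.04154

0.04154


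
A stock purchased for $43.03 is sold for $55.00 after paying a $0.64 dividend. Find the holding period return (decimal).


Formula: HPR = (P1 - P0 + D) / P0
Gain: $55.00 - $43.03 + $0.64 = $12.61
HPR = $12.61 / $43.03 = 0.2931

0.2931


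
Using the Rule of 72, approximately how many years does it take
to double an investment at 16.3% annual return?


Formula: Years ≈ 72 / r
Substituting: Years ≈ 72 / 16.3
Years ≈ 4.4

4.4 years


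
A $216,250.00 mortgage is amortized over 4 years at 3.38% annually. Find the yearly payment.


Formula: PMT = PV * r / (1 - (1+r)^(-n))
Denominator: 1 - (1 + 0.0338)^(-4) = 0.124505
Numerator: $216,250.00 * 0.0338 = 7309.25
PMT = 7309.25 / 0.124505 = $58,706.69

$58,706.69


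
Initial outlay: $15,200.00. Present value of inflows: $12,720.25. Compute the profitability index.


Formula: PI = PV(cash flows) / initial investment
Substituting: PI = $12,720.25 / $15,200.00
PI = 0.8369

0.8369


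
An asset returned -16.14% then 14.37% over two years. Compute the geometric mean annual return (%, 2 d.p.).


Formula: Geometric mean = ((1+r1)*(1+r2))^(1/2) - 1
Product: (1 + -0.1614) * (1 + 0.1437) = 0.8386 * 1.1437 = 0.959107
Square root: 0.959107^0.5 = 0.97934
Geometric mean = 0.97934 - 1 = -0.02066
As percentage: -2.07%

-2.07%


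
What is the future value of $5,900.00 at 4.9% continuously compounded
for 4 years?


Formula: FV = P * e^(r*t)
Exponent: r*t = 0.049 * 4 = 0.196
e^(0.196) = 1.216527
FV = $5,900.00 * 1.216527 = $7,177.51

$7,177.51


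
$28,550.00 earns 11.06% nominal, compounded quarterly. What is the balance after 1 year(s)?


Formula: FV = P * (1 + r/m)^(m*t)
Period rate: r/m = 0.1106 / 4 = 0.02765
Total periods: m*t = 4 * 1 = 4
Growth factor: (1 + 0.02765)^4 = 1.115272
FV = $28,550.00 * 1.115272 = $31,841.02

$31,841.02


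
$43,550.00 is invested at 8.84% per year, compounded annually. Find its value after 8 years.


Formula: FV = P * (1 + r)^n
Substituting: FV = $43,550.00 * (1 + 0.0884)^8
Growth factor: (1.0884)^8 = 1.969284
FV = $43,550.00 * 1.969284 = $85,762.30

$85,762.30


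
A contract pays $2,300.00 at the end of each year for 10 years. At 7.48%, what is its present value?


Formula: PV = PMT * (1 - (1+r)^(-n)) / r
Discount factor: (1 + 0.0748)^(-10) = 0.486098
Bracket: 1 - 0.486098 = 0.513902
PV = $2,300.00 * 0.513902 / 0.0748 = $15,801.81

$15,801.81


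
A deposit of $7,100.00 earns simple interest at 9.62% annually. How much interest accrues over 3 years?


Formula: I = P * r * t
Substituting: I = $7,100.00 * 0.0962 * 3
Step: I = $7,100.00 * 0.2886
I = $2,049.06

$2,049.06


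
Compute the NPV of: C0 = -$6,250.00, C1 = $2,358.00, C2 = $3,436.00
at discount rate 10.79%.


Formula: NPV = C0 + C1/(1+r) + C2/(1+r)^2
Discount C1: $2,358.00 / (1 + 0.1079) = $2,128.35
Discount C2: $3,436.00 / (1 + 0.1079)^2 = $2,799.32
NPV = -$6,250.00 + $2,128.35 + $2,799.32 = -$1,322.33

-$1,322.33


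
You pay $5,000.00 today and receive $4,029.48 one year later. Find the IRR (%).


Formula: IRR = C1/C0 - 1
Substituting: IRR = $4,029.48 / $5,000.00 - 1
Ratio: 0.805896 - 1 = -0.194104
IRR = -19.4104%

-19.4104%


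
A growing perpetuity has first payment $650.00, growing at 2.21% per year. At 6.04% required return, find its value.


Formula: PV = C / (r - g)
Spread: r - g = 0.0604 - 0.0221 = 0.0383
Substituting: PV = $650.00 / 0.0383
PV = $16,971.28

$16,971.28


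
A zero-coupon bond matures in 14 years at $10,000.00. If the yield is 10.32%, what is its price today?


Formula: Price = FV / (1 + r)^n
Substituting: Price = $10,000.00 / (1 + 0.1032)^14
Discount factor: (1.1032)^14 = 3.955119
Price = $10,000.00 / 3.955119 = $2,528.37

$2,528.37


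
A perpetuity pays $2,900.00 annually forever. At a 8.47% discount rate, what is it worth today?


Formula: PV = C / r
Substituting: PV = $2,900.00 / 0.0847
PV = $34,238.49

$34,238.49


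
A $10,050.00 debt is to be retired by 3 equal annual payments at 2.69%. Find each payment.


Formula: PMT = PV * r / (1 - (1+r)^(-n))
Denominator: 1 - (1 + 0.0269)^(-3) = 0.076545
Numerator: $10,050.00 * 0.0269 = 270.345
PMT = 270.345 / 0.076545 = $3,531.82

$3,531.82


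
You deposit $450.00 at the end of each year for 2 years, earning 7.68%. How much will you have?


Formula: FV = PMT * ((1+r)^n - 1) / r
Growth factor: (1 + 0.0768)^2 = 1.159498
Numerator: 1.159498 - 1 = 0.159498
FV = $450.00 * 0.159498 / 0.0768 = $934.56

$934.56


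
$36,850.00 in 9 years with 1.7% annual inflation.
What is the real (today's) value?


Formula: Real value = nominal / (1 + inflation)^years
Price level: (1 + 0.017)^9 = 1.163827
Real value = $36,850.00 / 1.163827 = $31,662.77

$31,662.77


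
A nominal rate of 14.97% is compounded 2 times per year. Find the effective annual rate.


Formula: EAR = (1 + r/m)^m - 1
Period rate: r/m = 0.1497 / 2 = 0.07485
Compounding: (1 + 0.07485)^2 = 1.155303
EAR = 1.155303 - 1 = 0.155303

0.155303


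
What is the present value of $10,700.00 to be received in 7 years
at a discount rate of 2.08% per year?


Formula: PV = FV / (1 + r)^n
Substituting: PV = $10,700.00 / (1 + 0.0208)^7
Discount factor: (1.0208)^7 = 1.155007
PV = $10,700.00 / 1.155007 = $9,264.01

$9,264.01


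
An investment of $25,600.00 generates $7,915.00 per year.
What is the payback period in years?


Formula: Payback = investment / annual cash flow
Substituting: Payback = $25,600.00 / $7,915.00
Payback = 3.2344 years

3.2344 years


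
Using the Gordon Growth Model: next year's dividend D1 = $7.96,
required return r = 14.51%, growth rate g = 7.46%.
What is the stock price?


Formula: P = D1 / (r - g)
Spread: r - g = 0.1451 - 0.0746 = 0.0705
Substituting: P = $7.96 / 0.0705
P = $112.91

$112.91


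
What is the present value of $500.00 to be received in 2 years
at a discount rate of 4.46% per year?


Formula: PV = FV / (1 + r)^n
Substituting: PV = $500.00 / (1 + 0.0446)^2
Discount factor: (1.0446)^2 = 1.091189
PV = $500.00 / 1.091189 = $458.22

$458.22


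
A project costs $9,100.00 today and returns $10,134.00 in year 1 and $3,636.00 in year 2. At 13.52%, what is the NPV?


Formula: NPV = C0 + C1/(1+r) + C2/(1+r)^2
Discount C1: $10,134.00 / (1 + 0.1352) = $8,927.06
Discount C2: $3,636.00 / (1 + 0.1352)^2 = $2,821.49
NPV = -$9,100.00 + $8,927.06 + $2,821.49 = $2,648.56

$2,648.56


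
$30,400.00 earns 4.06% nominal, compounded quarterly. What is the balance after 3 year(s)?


Formula: FV = P * (1 + r/m)^(m*t)
Period rate: r/m = 0.0406 / 4 = 0.01015
Total periods: m*t = 4 * 3 = 12
Growth factor: (1 + 0.01015)^12 = 1.128835
FV = $30,400.00 * 1.128835 = $34,316.58

$34,316.58


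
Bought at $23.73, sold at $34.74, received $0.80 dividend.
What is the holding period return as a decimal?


Formula: HPR = (P1 - P0 + D) / P0
Gain: $34.74 - $23.73 + $0.80 = $11.81
HPR = $11.81 / $23.73 = 0.4977

0.4977


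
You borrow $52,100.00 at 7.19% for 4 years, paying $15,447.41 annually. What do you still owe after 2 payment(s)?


Formula: Balance = PV*(1+r)^k - PMT*((1+r)^k - 1)/r
Growth: (1 + 0.0719)^2 = 1.14897
Accumulated factor: ((1+r)^k - 1)/r = 2.0719
Balance = $52,100.00 * 1.14897 - $15,447.41 * 2.0719
Balance = $27,855.83

$27,855.83


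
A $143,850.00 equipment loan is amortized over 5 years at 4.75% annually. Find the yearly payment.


Formula: PMT = PV * r / (1 - (1+r)^(-n))
Denominator: 1 - (1 + 0.0475)^(-5) = 0.207079
Numerator: $143,850.00 * 0.0475 = 6832.875
PMT = 6832.875 / 0.207079 = $32,996.44

$32,996.44


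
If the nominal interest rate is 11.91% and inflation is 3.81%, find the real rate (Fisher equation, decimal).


Formula: (1 + r_real) = (1 + r_nom) / (1 + inflation)
Substituting: (1 + r_real) = 1.1191 / 1.0381
(1 + r_real) = 1.078027
r_real = 1.078027 - 1 = 0.078027

0.078027


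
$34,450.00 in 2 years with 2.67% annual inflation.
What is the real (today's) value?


Formula: Real value = nominal / (1 + inflation)^years
Price level: (1 + 0.0267)^2 = 1.054113
Real value = $34,450.00 / 1.054113 = $32,681.51

$32,681.51


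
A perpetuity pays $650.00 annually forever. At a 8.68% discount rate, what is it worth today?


Formula: PV = C / r
Substituting: PV = $650.00 / 0.0868
PV = $7,488.48

$7,488.48


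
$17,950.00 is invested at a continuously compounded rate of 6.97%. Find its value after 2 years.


Formula: FV = P * e^(r*t)
Exponent: r*t = 0.0697 * 2 = 0.1394
e^(0.1394) = 1.149584
FV = $17,950.00 * 1.149584 = $20,635.03

$20,635.03


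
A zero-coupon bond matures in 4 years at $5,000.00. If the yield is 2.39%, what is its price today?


Formula: Price = FV / (1 + r)^n
Substituting: Price = $5,000.00 / (1 + 0.0239)^4
Discount factor: (1.0239)^4 = 1.099082
Price = $5,000.00 / 1.099082 = $4,549.25

$4,549.25


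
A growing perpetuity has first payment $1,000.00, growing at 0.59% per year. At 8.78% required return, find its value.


Formula: PV = C / (r - g)
Spread: r - g = 0.0878 - 0.0059 = 0.0819
Substituting: PV = $1,000.00 / 0.0819
PV = $12,210.01

$12,210.01


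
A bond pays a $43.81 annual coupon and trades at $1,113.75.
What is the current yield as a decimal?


Formula: Current yield = annual coupon / price
Substituting: CY = $43.81 / $1,113.75
CY = 0.039336

0.039336


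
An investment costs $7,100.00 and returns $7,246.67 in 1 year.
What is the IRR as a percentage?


Formula: IRR = C1/C0 - 1
Substituting: IRR = $7,246.67 / $7,100.00 - 1
Ratio: 1.020658 - 1 = 0.020658
IRR = 2.0658%

2.0658%


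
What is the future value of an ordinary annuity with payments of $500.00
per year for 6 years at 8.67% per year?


Formula: FV = PMT * ((1+r)^n - 1) / r
Growth factor: (1 + 0.0867)^6 = 1.646865
Numerator: 1.646865 - 1 = 0.646865
FV = $500.00 * 0.646865 / 0.0867 = $3,730.48

$3,730.48


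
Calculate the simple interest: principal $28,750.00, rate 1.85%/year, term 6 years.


Formula: I = P * r * t
Substituting: I = $28,750.00 * 0.0185 * 6
Step: I = $28,750.00 * 0.111
I = $3,191.25

$3,191.25


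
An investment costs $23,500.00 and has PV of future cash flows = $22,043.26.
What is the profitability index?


Formula: PI = PV(cash flows) / initial investment
Substituting: PI = $22,043.26 / $23,500.00
PI = 0.938

0.938


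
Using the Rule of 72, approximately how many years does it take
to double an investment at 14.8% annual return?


Formula: Years ≈ 72 / r
Substituting: Years ≈ 72 / 14.8
Years ≈ 4.9

4.9 years


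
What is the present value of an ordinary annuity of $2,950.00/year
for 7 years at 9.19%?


Formula: PV = PMT * (1 - (1+r)^(-n)) / r
Discount factor: (1 + 0.0919)^(-7) = 0.540406
Bracket: 1 - 0.540406 = 0.459594
PV = $2,950.00 * 0.459594 / 0.0919 = $14,753.03

$14,753.03


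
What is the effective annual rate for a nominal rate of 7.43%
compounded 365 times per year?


Formula: EAR = (1 + r/m)^m - 1
Period rate: r/m = 0.0743 / 365 = 0.000204
Compounding: (1 + 0.000204)^365 = 1.077122
EAR = 1.077122 - 1 = 0.077122

0.077122


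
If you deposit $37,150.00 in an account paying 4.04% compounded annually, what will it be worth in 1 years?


Formula: FV = P * (1 + r)^n
Substituting: FV = $37,150.00 * (1 + 0.0404)^1
Growth factor: (1.0404)^1 = 1.0404
FV = $37,150.00 * 1.0404 = $38,650.86

$38,650.86


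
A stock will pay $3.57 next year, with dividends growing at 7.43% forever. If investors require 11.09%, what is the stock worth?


Formula: P = D1 / (r - g)
Spread: r - g = 0.1109 - 0.0743 = 0.0366
Substituting: P = $3.57 / 0.0366
P = $97.54

$97.54


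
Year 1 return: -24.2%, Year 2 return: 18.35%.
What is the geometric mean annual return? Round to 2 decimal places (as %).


Formula: Geometric mean = ((1+r1)*(1+r2))^(1/2) - 1
Product: (1 + -0.242) * (1 + 0.1835) = 0.758 * 1.1835 = 0.897093
Square root: 0.897093^0.5 = 0.94715
Geometric mean = 0.94715 - 1 = -0.05285
As percentage: -5.29%

-5.29%


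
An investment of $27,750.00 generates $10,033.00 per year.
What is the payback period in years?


Formula: Payback = investment / annual cash flow
Substituting: Payback = $27,750.00 / $10,033.00
Payback = 2.7659 years

2.7659 years


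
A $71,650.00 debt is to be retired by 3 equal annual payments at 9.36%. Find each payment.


Formula: PMT = PV * r / (1 - (1+r)^(-n))
Denominator: 1 - (1 + 0.0936)^(-3) = 0.235417
Numerator: $71,650.00 * 0.0936 = 6706.44
PMT = 6706.44 / 0.235417 = $28,487.46

$28,487.46


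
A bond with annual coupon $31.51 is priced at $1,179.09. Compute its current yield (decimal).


Formula: Current yield = annual coupon / price
Substituting: CY = $31.51 / $1,179.09
CY = 0.026724

0.026724


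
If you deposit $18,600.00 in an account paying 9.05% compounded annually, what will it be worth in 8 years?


Formula: FV = P * (1 + r)^n
Substituting: FV = $18,600.00 * (1 + 0.0905)^8
Growth factor: (1.0905)^8 = 1.999887
FV = $18,600.00 * 1.999887 = $37,197.89

$37,197.89


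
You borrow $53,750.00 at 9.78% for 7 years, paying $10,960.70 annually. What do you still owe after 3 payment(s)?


Formula: Balance = PV*(1+r)^k - PMT*((1+r)^k - 1)/r
Growth: (1 + 0.0978)^3 = 1.32303
Accumulated factor: ((1+r)^k - 1)/r = 3.302965
Balance = $53,750.00 * 1.32303 - $10,960.70 * 3.302965
Balance = $34,910.05

$34,910.05


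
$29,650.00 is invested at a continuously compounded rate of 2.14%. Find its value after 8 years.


Formula: FV = P * e^(r*t)
Exponent: r*t = 0.0214 * 8 = 0.1712
e^(0.1712) = 1.186728
FV = $29,650.00 * 1.186728 = $35,186.49

$35,186.49


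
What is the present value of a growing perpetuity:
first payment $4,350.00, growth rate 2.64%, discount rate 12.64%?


Formula: PV = C / (r - g)
Spread: r - g = 0.1264 - 0.0264 = 0.1
Substituting: PV = $4,350.00 / 0.1
PV = $43,500.00

$43,500.00
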